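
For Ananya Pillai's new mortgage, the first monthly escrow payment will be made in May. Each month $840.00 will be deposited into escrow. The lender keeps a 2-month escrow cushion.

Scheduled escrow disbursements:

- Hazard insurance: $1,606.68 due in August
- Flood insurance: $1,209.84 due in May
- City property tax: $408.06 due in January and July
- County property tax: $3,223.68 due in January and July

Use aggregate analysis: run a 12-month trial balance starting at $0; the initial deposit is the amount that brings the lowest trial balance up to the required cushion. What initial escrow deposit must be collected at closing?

Cushion = 2 × $840.00 = $1,680.00
Trial balance (start $0, +$840.00 each month, − disbursements):
  May: +$840.00 − $1,209.84 → -$369.84
  Jun: +$840.00 → $470.16
  Jul: +$840.00 − $3,631.74 → -$2,321.58
  Aug: +$840.00 − $1,606.68 → -$3,088.26
  Sep: +$840.00 → -$2,248.26
  Oct: +$840.00 → -$1,408.26
  Nov: +$840.00 → -$568.26
  Dec: +$840.00 → $271.74
  Jan: +$840.00 − $3,631.74 → -$2,520.00
  Feb: +$840.00 → -$1,680.00
  Mar: +$840.00 → -$840.00
  Apr: +$840.00 → $0.00
Lowest trial balance = -$3,088.26 (Aug)
Initial deposit = cushion − low point = $1,680.00 − (-$3,088.26) = $4,768.26

$4,768.26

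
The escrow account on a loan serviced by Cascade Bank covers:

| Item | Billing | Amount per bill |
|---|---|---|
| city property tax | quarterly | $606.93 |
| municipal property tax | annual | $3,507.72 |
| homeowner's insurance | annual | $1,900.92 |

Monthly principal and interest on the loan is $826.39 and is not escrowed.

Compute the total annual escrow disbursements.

$7,836.36

City property tax = $606.93 × 4 = $2,427.72
Municipal property tax = $3,507.72
Homeowner's insurance = $1,900.92
Total annual escrow = $7,836.36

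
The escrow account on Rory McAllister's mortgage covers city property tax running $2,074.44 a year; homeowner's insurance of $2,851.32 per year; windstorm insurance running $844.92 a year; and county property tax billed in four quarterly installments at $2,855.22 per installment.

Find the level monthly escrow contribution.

$1,432.63

City property tax — $2,074.44
Homeowner's insurance — $2,851.32
Windstorm insurance — $844.92
County property tax — $2,855.22 × 4 = $11,420.88
Yearly total = $2,074.44 + $2,851.32 + $844.92 + $11,420.88 = $17,191.56
Per month = $17,191.56 ÷ 12 = $1,432.63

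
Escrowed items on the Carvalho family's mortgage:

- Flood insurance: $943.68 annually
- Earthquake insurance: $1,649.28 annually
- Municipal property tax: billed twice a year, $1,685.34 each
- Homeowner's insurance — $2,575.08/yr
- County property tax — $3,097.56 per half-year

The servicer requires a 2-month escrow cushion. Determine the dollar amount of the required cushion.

Flood insurance = $943.68 per year
Earthquake insurance = $1,649.28 per year
Municipal property tax = $1,685.34 × 2 = $3,370.68 per year
Homeowner's insurance = $2,575.08 per year
County property tax = $3,097.56 × 2 = $6,195.12 per year
Total annual escrow = $943.68 + $1,649.28 + $3,370.68 + $2,575.08 + $6,195.12 = $14,733.84
Base monthly escrow = $14,733.84 / 12 = $1,227.82
Reserve = 2 × $1,227.82 = $2,455.64

$2,455.64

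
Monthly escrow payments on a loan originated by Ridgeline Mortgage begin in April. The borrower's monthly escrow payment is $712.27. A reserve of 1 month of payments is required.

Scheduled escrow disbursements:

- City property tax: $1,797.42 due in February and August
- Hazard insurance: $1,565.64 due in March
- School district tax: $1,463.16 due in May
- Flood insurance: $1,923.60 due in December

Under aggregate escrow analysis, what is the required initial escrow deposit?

$750.89

Cushion = 1 × $712.27 = $712.27
Trial balance (start $0, +$712.27 each month, − disbursements):
  Apr: +$712.27 → $712.27
  May: +$712.27 − $1,463.16 → -$38.62
  Jun: +$712.27 → $673.65
  Jul: +$712.27 → $1,385.92
  Aug: +$712.27 − $1,797.42 → $300.77
  Sep: +$712.27 → $1,013.04
  Oct: +$712.27 → $1,725.31
  Nov: +$712.27 → $2,437.58
  Dec: +$712.27 − $1,923.60 → $1,226.25
  Jan: +$712.27 → $1,938.52
  Feb: +$712.27 − $1,797.42 → $853.37
  Mar: +$712.27 − $1,565.64 → $0.00
Lowest trial balance = -$38.62 (May)
Initial deposit = cushion − low point = $712.27 − (-$38.62) = $750.89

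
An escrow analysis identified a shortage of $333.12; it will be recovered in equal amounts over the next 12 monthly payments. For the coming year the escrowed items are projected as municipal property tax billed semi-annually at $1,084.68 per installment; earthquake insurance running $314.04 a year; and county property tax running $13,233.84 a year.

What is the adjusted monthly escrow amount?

Municipal property tax = $1,084.68 × 2 = $2,169.36/yr
Earthquake insurance = $314.04/yr
County property tax = $13,233.84/yr
Annual escrow total = $2,169.36 + $314.04 + $13,233.84 = $15,717.24
Base monthly escrow = $15,717.24 ÷ 12 = $1,309.77
Shortage spread = $333.12 / 12 = $27.76/mo
New monthly escrow = $1,309.77 + $27.76 = $1,337.53

$1,337.53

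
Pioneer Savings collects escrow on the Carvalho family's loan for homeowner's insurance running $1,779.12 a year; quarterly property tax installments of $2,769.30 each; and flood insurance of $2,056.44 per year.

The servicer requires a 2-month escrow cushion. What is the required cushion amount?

$2,485.46

Homeowner's insurance — $1,779.12 per year
Property tax — $2,769.30 × 4 = $11,077.20 per year
Flood insurance — $2,056.44 per year
Annual escrow total = $1,779.12 + $11,077.20 + $2,056.44 = $14,912.76
Base monthly escrow = $14,912.76 / 12 = $1,242.73
Required cushion = 2 × $1,242.73 = $2,485.46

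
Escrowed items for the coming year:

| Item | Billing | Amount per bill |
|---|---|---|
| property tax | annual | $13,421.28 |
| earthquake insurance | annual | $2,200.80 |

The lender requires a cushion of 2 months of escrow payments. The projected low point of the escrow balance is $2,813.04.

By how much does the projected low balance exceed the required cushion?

Property tax — $13,421.28 per year
Earthquake insurance — $2,200.80 per year
Total annual escrow = $15,622.08
Per month = $15,622.08 / 12 = $1,301.84
Required cushion = 2 × $1,301.84 = $2,603.68
Surplus = $2,813.04 − $2,603.68 = $209.36

$209.36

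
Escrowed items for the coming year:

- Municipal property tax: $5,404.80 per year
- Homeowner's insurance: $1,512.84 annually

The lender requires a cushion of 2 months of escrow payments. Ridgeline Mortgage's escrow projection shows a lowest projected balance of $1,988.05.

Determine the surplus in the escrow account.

Municipal property tax: $5,404.80
Homeowner's insurance: $1,512.84
Total annual escrow = $5,404.80 + $1,512.84 = $6,917.64
Per month = $6,917.64 / 12 = $576.47
Required cushion = 2 × $576.47 = $1,152.94
Surplus = $1,988.05 − $1,152.94 = $835.11

$835.11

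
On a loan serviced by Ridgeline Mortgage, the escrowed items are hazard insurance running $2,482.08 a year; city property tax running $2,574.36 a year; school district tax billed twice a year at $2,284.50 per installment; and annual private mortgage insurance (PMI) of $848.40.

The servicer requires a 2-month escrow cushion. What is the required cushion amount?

$1,745.64

Hazard insurance: $2,482.08 annually
City property tax: $2,574.36 annually
School district tax: $2,284.50 × 2 = $4,569.00 annually
Private mortgage insurance (PMI): $848.40 annually
Total per year = $10,473.84
Monthly = $10,473.84 / 12 = $872.82
Cushion = 2 × $872.82 = $1,745.64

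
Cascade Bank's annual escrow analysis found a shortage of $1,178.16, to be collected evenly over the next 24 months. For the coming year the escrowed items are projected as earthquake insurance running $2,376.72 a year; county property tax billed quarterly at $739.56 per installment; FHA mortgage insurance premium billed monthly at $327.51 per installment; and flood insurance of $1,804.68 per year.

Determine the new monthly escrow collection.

Earthquake insurance: $2,376.72/yr
County property tax: $739.56 × 4 = $2,958.24/yr
FHA mortgage insurance premium: $327.51 × 12 = $3,930.12/yr
Flood insurance: $1,804.68/yr
Yearly total = $11,069.76
Base monthly escrow = $11,069.76 ÷ 12 = $922.48
Shortage per month = $1,178.16 ÷ 24 = $49.09
New monthly escrow = $922.48 + $49.09 = $971.57

$971.57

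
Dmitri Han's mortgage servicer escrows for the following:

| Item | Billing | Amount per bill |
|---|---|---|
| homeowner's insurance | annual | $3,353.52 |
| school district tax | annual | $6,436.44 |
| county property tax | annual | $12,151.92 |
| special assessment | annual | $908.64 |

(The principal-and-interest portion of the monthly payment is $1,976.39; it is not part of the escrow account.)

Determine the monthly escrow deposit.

$1,904.21

Homeowner's insurance: $3,353.52/yr
School district tax: $6,436.44/yr
County property tax: $12,151.92/yr
Special assessment: $908.64/yr
Annual escrow total = $22,850.52
Monthly escrow = $22,850.52 ÷ 12 = $1,904.21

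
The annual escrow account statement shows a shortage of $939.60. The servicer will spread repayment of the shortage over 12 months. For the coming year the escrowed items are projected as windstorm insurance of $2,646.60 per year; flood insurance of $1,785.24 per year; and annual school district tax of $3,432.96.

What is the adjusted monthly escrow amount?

$733.70

Windstorm insurance: $2,646.60 annually
Flood insurance: $1,785.24 annually
School district tax: $3,432.96 annually
Total annual escrow = $2,646.60 + $1,785.24 + $3,432.96 = $7,864.80
Monthly escrow = $7,864.80 ÷ 12 = $655.40
Shortage spread = $939.60 / 12 = $78.30/mo
Adjusted monthly = $655.40 + $78.30 = $733.70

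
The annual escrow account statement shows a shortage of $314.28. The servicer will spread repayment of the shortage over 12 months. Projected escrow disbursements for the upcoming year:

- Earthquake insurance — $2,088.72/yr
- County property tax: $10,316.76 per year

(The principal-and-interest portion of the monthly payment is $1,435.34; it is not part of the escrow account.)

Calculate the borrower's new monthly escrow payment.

Earthquake insurance — $2,088.72 annually
County property tax — $10,316.76 annually
Yearly total = $12,405.48
Monthly = $12,405.48 ÷ 12 = $1,033.79
Monthly shortage recovery: $314.28 / 12 = $26.19
New monthly escrow = $1,033.79 + $26.19 = $1,059.98

$1,059.98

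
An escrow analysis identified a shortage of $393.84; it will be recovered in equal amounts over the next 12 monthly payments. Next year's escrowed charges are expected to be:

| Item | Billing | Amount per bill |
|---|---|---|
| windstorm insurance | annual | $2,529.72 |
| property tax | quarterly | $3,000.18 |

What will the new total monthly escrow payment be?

$1,243.69

Windstorm insurance — $2,529.72 per year
Property tax — $3,000.18 × 4 = $12,000.72 per year
Annual escrow total = $2,529.72 + $12,000.72 = $14,530.44
Per month = $14,530.44 ÷ 12 = $1,210.87
Shortage spread = $393.84 ÷ 12 = $32.82/mo
Adjusted monthly = $1,210.87 + $32.82 = $1,243.69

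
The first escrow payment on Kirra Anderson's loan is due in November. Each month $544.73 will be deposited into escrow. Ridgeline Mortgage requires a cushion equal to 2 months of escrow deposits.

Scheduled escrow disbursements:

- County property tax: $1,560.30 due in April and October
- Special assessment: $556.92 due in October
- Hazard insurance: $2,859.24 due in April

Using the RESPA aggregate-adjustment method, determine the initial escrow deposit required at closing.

Cushion = 2 × $544.73 = $1,089.46
Trial balance (start $0, +$544.73 each month, − disbursements):
  Nov: +$544.73 → $544.73
  Dec: +$544.73 → $1,089.46
  Jan: +$544.73 → $1,634.19
  Feb: +$544.73 → $2,178.92
  Mar: +$544.73 → $2,723.65
  Apr: +$544.73 − $4,419.54 → -$1,151.16
  May: +$544.73 → -$606.43
  Jun: +$544.73 → -$61.70
  Jul: +$544.73 → $483.03
  Aug: +$544.73 → $1,027.76
  Sep: +$544.73 → $1,572.49
  Oct: +$544.73 − $2,117.22 → $0.00
Lowest trial balance = -$1,151.16 (Apr)
Initial deposit = cushion − low point = $1,089.46 − (-$1,151.16) = $2,240.62

$2,240.62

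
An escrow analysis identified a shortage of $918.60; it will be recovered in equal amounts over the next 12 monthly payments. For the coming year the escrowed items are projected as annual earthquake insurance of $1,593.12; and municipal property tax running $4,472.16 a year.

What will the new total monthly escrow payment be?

Earthquake insurance = $1,593.12
Municipal property tax = $4,472.16
Combined annual = $1,593.12 + $4,472.16 = $6,065.28
Base monthly escrow = $6,065.28 ÷ 12 = $505.44
Monthly shortage recovery: $918.60 / 12 = $76.55
New monthly escrow = $505.44 + $76.55 = $581.99

$581.99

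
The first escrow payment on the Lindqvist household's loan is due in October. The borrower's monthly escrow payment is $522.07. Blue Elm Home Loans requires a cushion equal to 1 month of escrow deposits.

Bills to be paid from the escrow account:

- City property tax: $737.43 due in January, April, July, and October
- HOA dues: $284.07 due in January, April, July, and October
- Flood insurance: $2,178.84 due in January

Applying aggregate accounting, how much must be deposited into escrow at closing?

Cushion = 1 × $522.07 = $522.07
Trial balance (start $0, +$522.07 each month, − disbursements):
  Oct: +$522.07 − $1,021.50 → -$499.43
  Nov: +$522.07 → $22.64
  Dec: +$522.07 → $544.71
  Jan: +$522.07 − $3,200.34 → -$2,133.56
  Feb: +$522.07 → -$1,611.49
  Mar: +$522.07 → -$1,089.42
  Apr: +$522.07 − $1,021.50 → -$1,588.85
  May: +$522.07 → -$1,066.78
  Jun: +$522.07 → -$544.71
  Jul: +$522.07 − $1,021.50 → -$1,044.14
  Aug: +$522.07 → -$522.07
  Sep: +$522.07 → $0.00
Lowest trial balance = -$2,133.56 (Jan)
Initial deposit = cushion − low point = $522.07 − (-$2,133.56) = $2,655.63

$2,655.63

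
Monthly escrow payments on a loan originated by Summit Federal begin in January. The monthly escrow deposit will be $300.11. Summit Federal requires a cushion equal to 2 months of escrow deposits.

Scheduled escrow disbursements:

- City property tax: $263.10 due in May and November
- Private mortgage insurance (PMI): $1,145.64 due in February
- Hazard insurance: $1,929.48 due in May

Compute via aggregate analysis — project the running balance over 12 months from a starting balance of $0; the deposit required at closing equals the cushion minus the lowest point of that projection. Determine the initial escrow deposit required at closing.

Cushion = 2 × $300.11 = $600.22
Trial balance (start $0, +$300.11 each month, − disbursements):
  Jan: +$300.11 → $300.11
  Feb: +$300.11 − $1,145.64 → -$545.42
  Mar: +$300.11 → -$245.31
  Apr: +$300.11 → $54.80
  May: +$300.11 − $2,192.58 → -$1,837.67
  Jun: +$300.11 → -$1,537.56
  Jul: +$300.11 → -$1,237.45
  Aug: +$300.11 → -$937.34
  Sep: +$300.11 → -$637.23
  Oct: +$300.11 → -$337.12
  Nov: +$300.11 − $263.10 → -$300.11
  Dec: +$300.11 → $0.00
Lowest trial balance = -$1,837.67 (May)
Initial deposit = cushion − low point = $600.22 − (-$1,837.67) = $2,437.89

$2,437.89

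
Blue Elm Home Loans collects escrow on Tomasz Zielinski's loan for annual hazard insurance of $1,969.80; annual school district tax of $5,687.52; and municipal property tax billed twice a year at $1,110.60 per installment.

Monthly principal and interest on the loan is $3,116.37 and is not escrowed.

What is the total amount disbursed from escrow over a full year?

Hazard insurance — $1,969.80/yr
School district tax — $5,687.52/yr
Municipal property tax — $1,110.60 × 2 = $2,221.20/yr
Annual escrow total = $1,969.80 + $5,687.52 + $2,221.20 = $9,878.52

$9,878.52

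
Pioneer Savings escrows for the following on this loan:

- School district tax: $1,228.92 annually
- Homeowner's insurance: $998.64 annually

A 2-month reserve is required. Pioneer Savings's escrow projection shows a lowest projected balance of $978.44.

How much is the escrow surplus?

School district tax: $1,228.92 annually
Homeowner's insurance: $998.64 annually
Annual escrow total = $1,228.92 + $998.64 = $2,227.56
Base monthly escrow = $2,227.56 ÷ 12 = $185.63
Required reserve = 2 × $185.63 = $371.26
Surplus = $978.44 − $371.26 = $607.18

$607.18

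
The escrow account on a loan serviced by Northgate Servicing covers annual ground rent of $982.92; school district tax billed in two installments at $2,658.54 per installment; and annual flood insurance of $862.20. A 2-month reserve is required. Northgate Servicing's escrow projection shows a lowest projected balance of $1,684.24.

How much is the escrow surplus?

$490.54

Ground rent = $982.92/yr
School district tax = $2,658.54 × 2 = $5,317.08/yr
Flood insurance = $862.20/yr
Total per year = $7,162.20
Monthly escrow = $7,162.20 ÷ 12 = $596.85
Cushion = 2 × $596.85 = $1,193.70
Surplus = $1,684.24 − $1,193.70 = $490.54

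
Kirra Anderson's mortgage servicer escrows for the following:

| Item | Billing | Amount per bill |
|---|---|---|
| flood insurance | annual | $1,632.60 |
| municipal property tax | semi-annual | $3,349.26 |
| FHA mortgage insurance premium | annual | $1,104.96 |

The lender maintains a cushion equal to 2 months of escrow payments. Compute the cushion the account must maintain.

$1,572.68

Flood insurance = $1,632.60 per year
Municipal property tax = $3,349.26 × 2 = $6,698.52 per year
FHA mortgage insurance premium = $1,104.96 per year
Yearly total = $9,436.08
Monthly = $9,436.08 / 12 = $786.34
Reserve = 2 × $786.34 = $1,572.68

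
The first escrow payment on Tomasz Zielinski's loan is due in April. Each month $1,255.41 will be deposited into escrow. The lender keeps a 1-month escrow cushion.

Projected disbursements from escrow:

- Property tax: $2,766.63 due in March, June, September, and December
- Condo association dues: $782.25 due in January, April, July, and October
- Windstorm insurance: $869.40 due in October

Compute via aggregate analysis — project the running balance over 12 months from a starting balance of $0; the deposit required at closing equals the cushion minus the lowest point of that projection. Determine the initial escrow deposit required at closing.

Cushion = 1 × $1,255.41 = $1,255.41
Trial balance (start $0, +$1,255.41 each month, − disbursements):
  Apr: +$1,255.41 − $782.25 → $473.16
  May: +$1,255.41 → $1,728.57
  Jun: +$1,255.41 − $2,766.63 → $217.35
  Jul: +$1,255.41 − $782.25 → $690.51
  Aug: +$1,255.41 → $1,945.92
  Sep: +$1,255.41 − $2,766.63 → $434.70
  Oct: +$1,255.41 − $1,651.65 → $38.46
  Nov: +$1,255.41 → $1,293.87
  Dec: +$1,255.41 − $2,766.63 → -$217.35
  Jan: +$1,255.41 − $782.25 → $255.81
  Feb: +$1,255.41 → $1,511.22
  Mar: +$1,255.41 − $2,766.63 → $0.00
Lowest trial balance = -$217.35 (Dec)
Initial deposit = cushion − low point = $1,255.41 − (-$217.35) = $1,472.76

$1,472.76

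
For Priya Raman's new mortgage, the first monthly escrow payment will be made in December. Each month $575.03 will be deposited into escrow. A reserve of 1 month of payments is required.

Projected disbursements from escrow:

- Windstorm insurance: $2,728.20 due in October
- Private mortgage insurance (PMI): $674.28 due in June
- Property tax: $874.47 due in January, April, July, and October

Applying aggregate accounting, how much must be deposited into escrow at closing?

$1,150.06

Cushion = 1 × $575.03 = $575.03
Trial balance (start $0, +$575.03 each month, − disbursements):
  Dec: +$575.03 → $575.03
  Jan: +$575.03 − $874.47 → $275.59
  Feb: +$575.03 → $850.62
  Mar: +$575.03 → $1,425.65
  Apr: +$575.03 − $874.47 → $1,126.21
  May: +$575.03 → $1,701.24
  Jun: +$575.03 − $674.28 → $1,601.99
  Jul: +$575.03 − $874.47 → $1,302.55
  Aug: +$575.03 → $1,877.58
  Sep: +$575.03 → $2,452.61
  Oct: +$575.03 − $3,602.67 → -$575.03
  Nov: +$575.03 → $0.00
Lowest trial balance = -$575.03 (Oct)
Initial deposit = cushion − low point = $575.03 − (-$575.03) = $1,150.06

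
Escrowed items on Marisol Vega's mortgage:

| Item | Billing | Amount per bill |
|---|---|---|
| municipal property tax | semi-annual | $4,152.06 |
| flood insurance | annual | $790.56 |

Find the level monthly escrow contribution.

$757.89

Municipal property tax — $4,152.06 × 2 = $8,304.12 annually
Flood insurance — $790.56 annually
Annual escrow total = $8,304.12 + $790.56 = $9,094.68
Base monthly escrow = $9,094.68 ÷ 12 = $757.89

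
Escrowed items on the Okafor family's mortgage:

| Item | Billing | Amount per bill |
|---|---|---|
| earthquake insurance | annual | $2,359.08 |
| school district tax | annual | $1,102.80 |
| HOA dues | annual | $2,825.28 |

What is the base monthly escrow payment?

Earthquake insurance = $2,359.08/yr
School district tax = $1,102.80/yr
HOA dues = $2,825.28/yr
Yearly total = $2,359.08 + $1,102.80 + $2,825.28 = $6,287.16
Per month = $6,287.16 ÷ 12 = $523.93

$523.93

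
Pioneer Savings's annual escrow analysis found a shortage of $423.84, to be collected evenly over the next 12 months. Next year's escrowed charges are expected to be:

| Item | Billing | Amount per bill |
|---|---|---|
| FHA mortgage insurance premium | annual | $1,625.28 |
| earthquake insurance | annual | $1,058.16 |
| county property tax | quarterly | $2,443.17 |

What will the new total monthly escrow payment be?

FHA mortgage insurance premium = $1,625.28
Earthquake insurance = $1,058.16
County property tax = $2,443.17 × 4 = $9,772.68
Yearly total = $12,456.12
Per month = $12,456.12 ÷ 12 = $1,038.01
Monthly shortage recovery: $423.84 / 12 = $35.32
Adjusted monthly = $1,038.01 + $35.32 = $1,073.33

$1,073.33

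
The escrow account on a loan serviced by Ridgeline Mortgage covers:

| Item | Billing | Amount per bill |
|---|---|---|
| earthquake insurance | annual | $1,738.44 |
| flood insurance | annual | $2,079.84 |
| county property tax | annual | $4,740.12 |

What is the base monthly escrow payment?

$713.20

Earthquake insurance — $1,738.44 annually
Flood insurance — $2,079.84 annually
County property tax — $4,740.12 annually
Yearly total = $1,738.44 + $2,079.84 + $4,740.12 = $8,558.40
Monthly = $8,558.40 / 12 = $713.20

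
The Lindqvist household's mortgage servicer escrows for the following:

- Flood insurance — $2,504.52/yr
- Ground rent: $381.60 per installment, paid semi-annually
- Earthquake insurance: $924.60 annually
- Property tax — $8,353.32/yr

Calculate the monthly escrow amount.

Flood insurance: $2,504.52
Ground rent: $381.60 × 2 = $763.20
Earthquake insurance: $924.60
Property tax: $8,353.32
Total per year = $2,504.52 + $763.20 + $924.60 + $8,353.32 = $12,545.64
Monthly = $12,545.64 / 12 = $1,045.47

$1,045.47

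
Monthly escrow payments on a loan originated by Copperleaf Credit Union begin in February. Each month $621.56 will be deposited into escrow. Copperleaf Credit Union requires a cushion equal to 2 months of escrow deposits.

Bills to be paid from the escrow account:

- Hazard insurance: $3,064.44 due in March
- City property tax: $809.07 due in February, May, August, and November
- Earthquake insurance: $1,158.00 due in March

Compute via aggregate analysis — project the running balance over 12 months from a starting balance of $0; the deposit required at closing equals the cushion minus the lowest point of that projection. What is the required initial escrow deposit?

Cushion = 2 × $621.56 = $1,243.12
Trial balance (start $0, +$621.56 each month, − disbursements):
  Feb: +$621.56 − $809.07 → -$187.51
  Mar: +$621.56 − $4,222.44 → -$3,788.39
  Apr: +$621.56 → -$3,166.83
  May: +$621.56 − $809.07 → -$3,354.34
  Jun: +$621.56 → -$2,732.78
  Jul: +$621.56 → -$2,111.22
  Aug: +$621.56 − $809.07 → -$2,298.73
  Sep: +$621.56 → -$1,677.17
  Oct: +$621.56 → -$1,055.61
  Nov: +$621.56 − $809.07 → -$1,243.12
  Dec: +$621.56 → -$621.56
  Jan: +$621.56 → $0.00
Lowest trial balance = -$3,788.39 (Mar)
Initial deposit = cushion − low point = $1,243.12 − (-$3,788.39) = $5,031.51

$5,031.51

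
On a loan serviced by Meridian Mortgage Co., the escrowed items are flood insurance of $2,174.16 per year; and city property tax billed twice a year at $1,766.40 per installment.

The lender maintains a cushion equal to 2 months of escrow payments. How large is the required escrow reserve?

Flood insurance: $2,174.16
City property tax: $1,766.40 × 2 = $3,532.80
Annual escrow total = $2,174.16 + $3,532.80 = $5,706.96
Monthly = $5,706.96 / 12 = $475.58
Required cushion = 2 × $475.58 = $951.16

$951.16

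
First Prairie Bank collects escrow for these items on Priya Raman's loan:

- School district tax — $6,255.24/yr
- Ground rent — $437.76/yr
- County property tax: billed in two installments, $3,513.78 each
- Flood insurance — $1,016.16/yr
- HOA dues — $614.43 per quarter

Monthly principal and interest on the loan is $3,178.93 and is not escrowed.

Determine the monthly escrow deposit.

$1,432.87

School district tax: $6,255.24/yr
Ground rent: $437.76/yr
County property tax: $3,513.78 × 2 = $7,027.56/yr
Flood insurance: $1,016.16/yr
HOA dues: $614.43 × 4 = $2,457.72/yr
Total per year = $6,255.24 + $437.76 + $7,027.56 + $1,016.16 + $2,457.72 = $17,194.44
Base monthly escrow = $17,194.44 ÷ 12 = $1,432.87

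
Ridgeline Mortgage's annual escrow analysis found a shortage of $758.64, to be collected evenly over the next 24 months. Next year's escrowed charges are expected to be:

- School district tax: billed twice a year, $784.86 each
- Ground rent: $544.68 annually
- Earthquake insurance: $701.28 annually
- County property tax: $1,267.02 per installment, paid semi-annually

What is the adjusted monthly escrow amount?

School district tax = $784.86 × 2 = $1,569.72
Ground rent = $544.68
Earthquake insurance = $701.28
County property tax = $1,267.02 × 2 = $2,534.04
Yearly total = $5,349.72
Monthly escrow = $5,349.72 ÷ 12 = $445.81
Shortage per month = $758.64 ÷ 24 = $31.61
Adjusted monthly = $445.81 + $31.61 = $477.42

$477.42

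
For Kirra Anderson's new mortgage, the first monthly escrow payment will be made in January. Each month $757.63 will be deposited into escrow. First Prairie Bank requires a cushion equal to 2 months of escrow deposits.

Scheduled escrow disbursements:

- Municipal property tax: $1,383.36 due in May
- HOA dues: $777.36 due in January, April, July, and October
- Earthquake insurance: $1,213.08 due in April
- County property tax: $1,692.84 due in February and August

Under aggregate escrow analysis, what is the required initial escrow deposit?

Cushion = 2 × $757.63 = $1,515.26
Trial balance (start $0, +$757.63 each month, − disbursements):
  Jan: +$757.63 − $777.36 → -$19.73
  Feb: +$757.63 − $1,692.84 → -$954.94
  Mar: +$757.63 → -$197.31
  Apr: +$757.63 − $1,990.44 → -$1,430.12
  May: +$757.63 − $1,383.36 → -$2,055.85
  Jun: +$757.63 → -$1,298.22
  Jul: +$757.63 − $777.36 → -$1,317.95
  Aug: +$757.63 − $1,692.84 → -$2,253.16
  Sep: +$757.63 → -$1,495.53
  Oct: +$757.63 − $777.36 → -$1,515.26
  Nov: +$757.63 → -$757.63
  Dec: +$757.63 → $0.00
Lowest trial balance = -$2,253.16 (Aug)
Initial deposit = cushion − low point = $1,515.26 − (-$2,253.16) = $3,768.42

$3,768.42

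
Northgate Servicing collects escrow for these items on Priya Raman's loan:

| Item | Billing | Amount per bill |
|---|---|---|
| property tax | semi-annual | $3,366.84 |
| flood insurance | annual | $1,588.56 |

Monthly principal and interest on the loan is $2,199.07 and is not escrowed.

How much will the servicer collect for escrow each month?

$693.52

Property tax = $3,366.84 × 2 = $6,733.68 annually
Flood insurance = $1,588.56 annually
Yearly total = $6,733.68 + $1,588.56 = $8,322.24
Base monthly escrow = $8,322.24 ÷ 12 = $693.52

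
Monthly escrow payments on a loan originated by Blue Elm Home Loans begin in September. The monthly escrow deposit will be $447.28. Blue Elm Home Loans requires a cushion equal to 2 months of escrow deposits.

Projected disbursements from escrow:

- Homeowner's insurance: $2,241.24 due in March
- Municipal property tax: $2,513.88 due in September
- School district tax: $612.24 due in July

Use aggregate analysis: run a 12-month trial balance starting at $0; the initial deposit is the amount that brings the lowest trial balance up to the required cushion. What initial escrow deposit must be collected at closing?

$2,961.16

Cushion = 2 × $447.28 = $894.56
Trial balance (start $0, +$447.28 each month, − disbursements):
  Sep: +$447.28 − $2,513.88 → -$2,066.60
  Oct: +$447.28 → -$1,619.32
  Nov: +$447.28 → -$1,172.04
  Dec: +$447.28 → -$724.76
  Jan: +$447.28 → -$277.48
  Feb: +$447.28 → $169.80
  Mar: +$447.28 − $2,241.24 → -$1,624.16
  Apr: +$447.28 → -$1,176.88
  May: +$447.28 → -$729.60
  Jun: +$447.28 → -$282.32
  Jul: +$447.28 − $612.24 → -$447.28
  Aug: +$447.28 → $0.00
Lowest trial balance = -$2,066.60 (Sep)
Initial deposit = cushion − low point = $894.56 − (-$2,066.60) = $2,961.16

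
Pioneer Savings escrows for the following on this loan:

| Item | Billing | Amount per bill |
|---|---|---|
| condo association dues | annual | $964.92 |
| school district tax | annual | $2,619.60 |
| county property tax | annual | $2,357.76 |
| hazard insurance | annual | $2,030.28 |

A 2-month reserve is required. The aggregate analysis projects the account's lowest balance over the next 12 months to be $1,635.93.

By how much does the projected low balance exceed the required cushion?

Condo association dues = $964.92/yr
School district tax = $2,619.60/yr
County property tax = $2,357.76/yr
Hazard insurance = $2,030.28/yr
Annual escrow total = $7,972.56
Per month = $7,972.56 ÷ 12 = $664.38
Required cushion = 2 × $664.38 = $1,328.76
Excess over cushion: $1,635.93 − $1,328.76 = $307.17

$307.17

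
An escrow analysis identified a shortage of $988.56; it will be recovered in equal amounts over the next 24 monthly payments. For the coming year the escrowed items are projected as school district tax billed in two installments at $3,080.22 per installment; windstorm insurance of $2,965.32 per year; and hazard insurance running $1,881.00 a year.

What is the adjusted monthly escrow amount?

$958.42

School district tax: $3,080.22 × 2 = $6,160.44/yr
Windstorm insurance: $2,965.32/yr
Hazard insurance: $1,881.00/yr
Total annual escrow = $6,160.44 + $2,965.32 + $1,881.00 = $11,006.76
Monthly escrow = $11,006.76 ÷ 12 = $917.23
Shortage spread = $988.56 / 24 = $41.19/mo
Adjusted monthly = $917.23 + $41.19 = $958.42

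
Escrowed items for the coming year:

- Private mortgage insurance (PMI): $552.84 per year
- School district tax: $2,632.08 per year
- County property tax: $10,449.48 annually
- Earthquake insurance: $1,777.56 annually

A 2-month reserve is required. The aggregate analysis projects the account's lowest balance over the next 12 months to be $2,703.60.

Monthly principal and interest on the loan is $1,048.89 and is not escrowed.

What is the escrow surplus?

$134.94

Private mortgage insurance (PMI) = $552.84/yr
School district tax = $2,632.08/yr
County property tax = $10,449.48/yr
Earthquake insurance = $1,777.56/yr
Total per year = $552.84 + $2,632.08 + $10,449.48 + $1,777.56 = $15,411.96
Monthly = $15,411.96 / 12 = $1,284.33
Cushion = 2 × $1,284.33 = $2,568.66
Excess over cushion: $2,703.60 − $2,568.66 = $134.94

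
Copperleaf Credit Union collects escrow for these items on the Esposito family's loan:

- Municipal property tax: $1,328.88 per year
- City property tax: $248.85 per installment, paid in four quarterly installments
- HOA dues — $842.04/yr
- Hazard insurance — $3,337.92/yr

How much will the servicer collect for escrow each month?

$542.02

Municipal property tax: $1,328.88 per year
City property tax: $248.85 × 4 = $995.40 per year
HOA dues: $842.04 per year
Hazard insurance: $3,337.92 per year
Annual escrow total = $6,504.24
Base monthly escrow = $6,504.24 ÷ 12 = $542.02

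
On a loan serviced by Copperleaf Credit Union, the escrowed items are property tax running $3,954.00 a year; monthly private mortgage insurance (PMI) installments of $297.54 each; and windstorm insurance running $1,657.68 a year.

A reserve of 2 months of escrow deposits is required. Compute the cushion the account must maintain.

Property tax: $3,954.00/yr
Private mortgage insurance (PMI): $297.54 × 12 = $3,570.48/yr
Windstorm insurance: $1,657.68/yr
Annual escrow total = $3,954.00 + $3,570.48 + $1,657.68 = $9,182.16
Per month = $9,182.16 ÷ 12 = $765.18
Cushion = 2 × $765.18 = $1,530.36

$1,530.36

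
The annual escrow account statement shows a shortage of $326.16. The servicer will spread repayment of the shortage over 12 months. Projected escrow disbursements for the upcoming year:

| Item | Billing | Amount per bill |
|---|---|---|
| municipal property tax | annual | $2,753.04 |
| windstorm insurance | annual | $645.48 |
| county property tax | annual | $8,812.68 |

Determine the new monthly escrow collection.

Municipal property tax = $2,753.04 per year
Windstorm insurance = $645.48 per year
County property tax = $8,812.68 per year
Total annual escrow = $2,753.04 + $645.48 + $8,812.68 = $12,211.20
Per month = $12,211.20 ÷ 12 = $1,017.60
Shortage spread = $326.16 / 12 = $27.18/mo
New monthly escrow = $1,017.60 + $27.18 = $1,044.78

$1,044.78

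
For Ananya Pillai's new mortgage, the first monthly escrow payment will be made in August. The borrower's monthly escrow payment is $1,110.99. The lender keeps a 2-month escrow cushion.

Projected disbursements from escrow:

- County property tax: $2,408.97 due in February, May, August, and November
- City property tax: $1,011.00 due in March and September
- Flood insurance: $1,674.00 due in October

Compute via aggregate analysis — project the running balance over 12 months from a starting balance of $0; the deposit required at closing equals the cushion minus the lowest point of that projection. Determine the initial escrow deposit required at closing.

Cushion = 2 × $1,110.99 = $2,221.98
Trial balance (start $0, +$1,110.99 each month, − disbursements):
  Aug: +$1,110.99 − $2,408.97 → -$1,297.98
  Sep: +$1,110.99 − $1,011.00 → -$1,197.99
  Oct: +$1,110.99 − $1,674.00 → -$1,761.00
  Nov: +$1,110.99 − $2,408.97 → -$3,058.98
  Dec: +$1,110.99 → -$1,947.99
  Jan: +$1,110.99 → -$837.00
  Feb: +$1,110.99 − $2,408.97 → -$2,134.98
  Mar: +$1,110.99 − $1,011.00 → -$2,034.99
  Apr: +$1,110.99 → -$924.00
  May: +$1,110.99 − $2,408.97 → -$2,221.98
  Jun: +$1,110.99 → -$1,110.99
  Jul: +$1,110.99 → $0.00
Lowest trial balance = -$3,058.98 (Nov)
Initial deposit = cushion − low point = $2,221.98 − (-$3,058.98) = $5,280.96

$5,280.96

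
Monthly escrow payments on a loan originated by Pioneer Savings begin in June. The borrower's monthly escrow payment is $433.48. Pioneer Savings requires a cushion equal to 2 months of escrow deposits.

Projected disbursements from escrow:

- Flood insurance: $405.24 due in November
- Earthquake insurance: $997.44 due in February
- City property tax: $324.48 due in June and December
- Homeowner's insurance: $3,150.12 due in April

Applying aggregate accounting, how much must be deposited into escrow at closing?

Cushion = 2 × $433.48 = $866.96
Trial balance (start $0, +$433.48 each month, − disbursements):
  Jun: +$433.48 − $324.48 → $109.00
  Jul: +$433.48 → $542.48
  Aug: +$433.48 → $975.96
  Sep: +$433.48 → $1,409.44
  Oct: +$433.48 → $1,842.92
  Nov: +$433.48 − $405.24 → $1,871.16
  Dec: +$433.48 − $324.48 → $1,980.16
  Jan: +$433.48 → $2,413.64
  Feb: +$433.48 − $997.44 → $1,849.68
  Mar: +$433.48 → $2,283.16
  Apr: +$433.48 − $3,150.12 → -$433.48
  May: +$433.48 → $0.00
Lowest trial balance = -$433.48 (Apr)
Initial deposit = cushion − low point = $866.96 − (-$433.48) = $1,300.44

$1,300.44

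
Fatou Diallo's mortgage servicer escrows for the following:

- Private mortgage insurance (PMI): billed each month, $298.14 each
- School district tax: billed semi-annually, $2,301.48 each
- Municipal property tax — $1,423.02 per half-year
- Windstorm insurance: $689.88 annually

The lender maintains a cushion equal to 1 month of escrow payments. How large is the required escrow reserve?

$976.38

Private mortgage insurance (PMI) — $298.14 × 12 = $3,577.68 per year
School district tax — $2,301.48 × 2 = $4,602.96 per year
Municipal property tax — $1,423.02 × 2 = $2,846.04 per year
Windstorm insurance — $689.88 per year
Annual escrow total = $3,577.68 + $4,602.96 + $2,846.04 + $689.88 = $11,716.56
Monthly escrow = $11,716.56 ÷ 12 = $976.38
Required cushion = 1 × $976.38 = $976.38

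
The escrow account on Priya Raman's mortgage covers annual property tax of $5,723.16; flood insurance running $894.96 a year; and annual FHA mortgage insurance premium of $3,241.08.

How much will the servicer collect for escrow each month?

$821.60

Property tax — $5,723.16/yr
Flood insurance — $894.96/yr
FHA mortgage insurance premium — $3,241.08/yr
Combined annual = $9,859.20
Monthly = $9,859.20 / 12 = $821.60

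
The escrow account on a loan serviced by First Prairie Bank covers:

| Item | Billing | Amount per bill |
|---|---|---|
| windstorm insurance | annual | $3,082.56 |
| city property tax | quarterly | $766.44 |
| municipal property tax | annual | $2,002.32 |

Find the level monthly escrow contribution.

$679.22

Windstorm insurance — $3,082.56
City property tax — $766.44 × 4 = $3,065.76
Municipal property tax — $2,002.32
Combined annual = $8,150.64
Base monthly escrow = $8,150.64 / 12 = $679.22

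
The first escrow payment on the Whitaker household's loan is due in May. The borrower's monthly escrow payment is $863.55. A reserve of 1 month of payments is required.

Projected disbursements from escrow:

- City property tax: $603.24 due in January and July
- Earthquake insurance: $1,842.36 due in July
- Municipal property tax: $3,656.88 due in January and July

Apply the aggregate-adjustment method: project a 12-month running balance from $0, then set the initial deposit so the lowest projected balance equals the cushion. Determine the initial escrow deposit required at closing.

$4,375.38

Cushion = 1 × $863.55 = $863.55
Trial balance (start $0, +$863.55 each month, − disbursements):
  May: +$863.55 → $863.55
  Jun: +$863.55 → $1,727.10
  Jul: +$863.55 − $6,102.48 → -$3,511.83
  Aug: +$863.55 → -$2,648.28
  Sep: +$863.55 → -$1,784.73
  Oct: +$863.55 → -$921.18
  Nov: +$863.55 → -$57.63
  Dec: +$863.55 → $805.92
  Jan: +$863.55 − $4,260.12 → -$2,590.65
  Feb: +$863.55 → -$1,727.10
  Mar: +$863.55 → -$863.55
  Apr: +$863.55 → $0.00
Lowest trial balance = -$3,511.83 (Jul)
Initial deposit = cushion − low point = $863.55 − (-$3,511.83) = $4,375.38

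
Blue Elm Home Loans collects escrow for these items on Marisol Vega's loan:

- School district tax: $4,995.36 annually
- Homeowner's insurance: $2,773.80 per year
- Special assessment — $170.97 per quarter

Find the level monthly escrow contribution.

$704.42

School district tax — $4,995.36 annually
Homeowner's insurance — $2,773.80 annually
Special assessment — $170.97 × 4 = $683.88 annually
Total annual escrow = $4,995.36 + $2,773.80 + $683.88 = $8,453.04
Per month = $8,453.04 ÷ 12 = $704.42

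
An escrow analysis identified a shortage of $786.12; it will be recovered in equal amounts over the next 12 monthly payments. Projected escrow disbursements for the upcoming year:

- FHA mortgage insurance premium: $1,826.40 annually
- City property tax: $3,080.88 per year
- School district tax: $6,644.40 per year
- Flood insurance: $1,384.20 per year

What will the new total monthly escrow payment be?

$1,143.50

FHA mortgage insurance premium = $1,826.40 per year
City property tax = $3,080.88 per year
School district tax = $6,644.40 per year
Flood insurance = $1,384.20 per year
Annual escrow total = $1,826.40 + $3,080.88 + $6,644.40 + $1,384.20 = $12,935.88
Per month = $12,935.88 ÷ 12 = $1,077.99
Shortage spread = $786.12 / 12 = $65.51/mo
New monthly escrow = $1,077.99 + $65.51 = $1,143.50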